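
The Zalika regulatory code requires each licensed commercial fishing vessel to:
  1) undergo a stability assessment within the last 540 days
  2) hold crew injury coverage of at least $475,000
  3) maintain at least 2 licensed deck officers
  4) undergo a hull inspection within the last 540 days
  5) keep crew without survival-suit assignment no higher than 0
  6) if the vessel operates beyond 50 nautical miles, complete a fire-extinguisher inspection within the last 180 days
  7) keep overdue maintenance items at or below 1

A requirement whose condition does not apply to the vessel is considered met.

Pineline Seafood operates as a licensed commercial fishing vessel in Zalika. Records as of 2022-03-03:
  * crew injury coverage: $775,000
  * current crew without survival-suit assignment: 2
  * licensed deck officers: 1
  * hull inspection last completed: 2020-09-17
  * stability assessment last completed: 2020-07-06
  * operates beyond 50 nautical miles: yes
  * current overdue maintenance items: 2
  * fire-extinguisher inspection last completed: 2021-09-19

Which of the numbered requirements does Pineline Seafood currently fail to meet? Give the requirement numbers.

1. stability assessment 605 days ago vs limit 540 → not met
2. crew injury coverage $775,000 ≥ $475,000 → met
3. licensed deck officers 1 < 2 → not met
4. hull inspection 532 days ago vs limit 540 → met
5. crew without survival-suit assignment 2 > 0 → not met
6. condition 'operates beyond 50 nautical miles' holds; fire-extinguisher inspection 165 days ago vs limit 180 → met
7. overdue maintenance items 2 > 1 → not met
Not met: 1, 3, 5, 7

1, 3, 5, 7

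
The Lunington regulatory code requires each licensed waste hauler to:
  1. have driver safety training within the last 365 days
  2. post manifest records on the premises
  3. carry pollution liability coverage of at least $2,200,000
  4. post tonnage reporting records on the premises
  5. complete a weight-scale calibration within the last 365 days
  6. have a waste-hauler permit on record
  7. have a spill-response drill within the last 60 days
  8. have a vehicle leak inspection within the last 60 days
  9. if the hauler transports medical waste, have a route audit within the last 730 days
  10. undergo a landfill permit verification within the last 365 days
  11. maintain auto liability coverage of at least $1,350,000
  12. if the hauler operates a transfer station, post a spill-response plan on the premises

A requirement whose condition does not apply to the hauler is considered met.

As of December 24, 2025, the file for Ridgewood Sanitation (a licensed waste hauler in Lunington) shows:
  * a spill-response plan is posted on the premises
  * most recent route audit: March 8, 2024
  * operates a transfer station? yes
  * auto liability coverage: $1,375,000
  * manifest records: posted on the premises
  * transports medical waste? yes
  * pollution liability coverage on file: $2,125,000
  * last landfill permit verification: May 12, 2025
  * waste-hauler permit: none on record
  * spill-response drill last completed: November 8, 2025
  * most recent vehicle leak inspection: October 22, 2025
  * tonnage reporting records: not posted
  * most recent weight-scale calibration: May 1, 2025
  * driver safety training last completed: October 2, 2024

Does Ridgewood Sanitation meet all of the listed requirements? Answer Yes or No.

1. driver safety training 448 days ago vs limit 365 → not met
2. manifest records present → met
3. pollution liability coverage $2,125,000 < $2,200,000 → not met
4. tonnage reporting records absent → not met
5. weight-scale calibration 237 days ago vs limit 365 → met
6. waste-hauler permit absent → not met
7. spill-response drill 46 days ago vs limit 60 → met
8. vehicle leak inspection 63 days ago vs limit 60 → not met
9. condition 'transports medical waste' holds; route audit 656 days ago vs limit 730 → met
10. landfill permit verification 226 days ago vs limit 365 → met
11. auto liability coverage $1,375,000 ≥ $1,350,000 → met
12. condition 'operates a transfer station' holds; spill-response plan present → met
Not met: 1, 3, 4, 6, 8

No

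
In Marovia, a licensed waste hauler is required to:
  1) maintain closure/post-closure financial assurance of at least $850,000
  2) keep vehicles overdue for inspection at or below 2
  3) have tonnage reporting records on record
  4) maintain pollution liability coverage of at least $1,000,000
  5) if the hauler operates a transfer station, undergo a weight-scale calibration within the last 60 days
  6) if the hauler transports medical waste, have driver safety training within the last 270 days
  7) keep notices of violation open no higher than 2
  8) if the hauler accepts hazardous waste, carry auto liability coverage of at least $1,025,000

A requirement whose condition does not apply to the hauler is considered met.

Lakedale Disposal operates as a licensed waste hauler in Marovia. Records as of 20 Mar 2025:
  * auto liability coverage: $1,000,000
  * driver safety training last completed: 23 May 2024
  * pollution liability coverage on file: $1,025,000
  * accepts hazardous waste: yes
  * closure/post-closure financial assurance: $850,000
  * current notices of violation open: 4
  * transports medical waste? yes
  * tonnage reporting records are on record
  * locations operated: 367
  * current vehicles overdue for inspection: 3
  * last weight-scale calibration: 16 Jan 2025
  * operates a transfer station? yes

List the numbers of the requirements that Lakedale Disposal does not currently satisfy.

2, 5, 6, 7, 8

1. closure/post-closure financial assurance $850,000 ≥ $850,000 → met
2. vehicles overdue for inspection 3 > 2 → not met
3. tonnage reporting records present → met
4. pollution liability coverage $1,025,000 ≥ $1,000,000 → met
5. condition 'operates a transfer station' holds; weight-scale calibration 63 days ago vs limit 60 → not met
6. condition 'transports medical waste' holds; driver safety training 301 days ago vs limit 270 → not met
7. notices of violation open 4 > 2 → not met
8. condition 'accepts hazardous waste' holds; auto liability coverage $1,000,000 < $1,025,000 → not met
Not met: 2, 5, 6, 7, 8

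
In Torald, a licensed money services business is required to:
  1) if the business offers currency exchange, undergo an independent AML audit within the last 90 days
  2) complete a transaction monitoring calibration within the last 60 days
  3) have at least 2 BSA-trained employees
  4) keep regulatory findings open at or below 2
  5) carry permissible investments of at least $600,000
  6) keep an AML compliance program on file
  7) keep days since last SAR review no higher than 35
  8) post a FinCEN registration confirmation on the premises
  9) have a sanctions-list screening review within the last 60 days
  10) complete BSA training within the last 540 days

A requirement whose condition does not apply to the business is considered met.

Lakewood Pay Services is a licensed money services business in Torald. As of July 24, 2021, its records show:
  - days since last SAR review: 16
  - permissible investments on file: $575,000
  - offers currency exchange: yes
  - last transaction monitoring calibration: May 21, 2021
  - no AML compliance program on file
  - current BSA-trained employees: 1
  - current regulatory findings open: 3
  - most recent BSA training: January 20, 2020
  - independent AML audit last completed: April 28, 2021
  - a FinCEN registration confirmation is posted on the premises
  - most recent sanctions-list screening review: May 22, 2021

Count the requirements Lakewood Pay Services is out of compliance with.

1. condition 'offers currency exchange' holds; independent AML audit 87 days ago vs limit 90 → met
2. transaction monitoring calibration 64 days ago vs limit 60 → not met
3. BSA-trained employees 1 < 2 → not met
4. regulatory findings open 3 > 2 → not met
5. permissible investments $575,000 < $600,000 → not met
6. AML compliance program absent → not met
7. days since last SAR review 16 ≤ 35 → met
8. FinCEN registration confirmation present → met
9. sanctions-list screening review 63 days ago vs limit 60 → not met
10. BSA training 551 days ago vs limit 540 → not met
Not met: 7 of 10

7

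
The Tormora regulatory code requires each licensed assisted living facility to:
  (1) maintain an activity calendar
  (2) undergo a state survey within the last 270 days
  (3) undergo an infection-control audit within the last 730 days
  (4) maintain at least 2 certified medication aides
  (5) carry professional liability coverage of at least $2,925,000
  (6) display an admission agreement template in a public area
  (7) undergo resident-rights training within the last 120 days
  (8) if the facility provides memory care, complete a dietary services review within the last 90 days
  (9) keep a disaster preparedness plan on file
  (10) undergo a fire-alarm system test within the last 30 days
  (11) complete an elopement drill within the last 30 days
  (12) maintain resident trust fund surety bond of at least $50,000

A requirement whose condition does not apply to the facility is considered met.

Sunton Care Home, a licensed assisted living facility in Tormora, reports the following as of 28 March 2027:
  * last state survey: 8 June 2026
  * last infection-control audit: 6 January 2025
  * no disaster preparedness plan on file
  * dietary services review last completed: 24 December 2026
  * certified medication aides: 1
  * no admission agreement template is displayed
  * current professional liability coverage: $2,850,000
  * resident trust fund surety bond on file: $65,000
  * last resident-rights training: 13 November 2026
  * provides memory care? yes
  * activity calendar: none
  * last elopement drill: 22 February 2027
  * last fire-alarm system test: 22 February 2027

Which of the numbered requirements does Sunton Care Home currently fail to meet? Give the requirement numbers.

1, 2, 3, 4, 5, 6, 7, 8, 9, 10, 11

1. activity calendar absent → not met
2. state survey 293 days ago vs limit 270 → not met
3. infection-control audit 811 days ago vs limit 730 → not met
4. certified medication aides 1 < 2 → not met
5. professional liability coverage $2,850,000 < $2,925,000 → not met
6. admission agreement template absent → not met
7. resident-rights training 135 days ago vs limit 120 → not met
8. condition 'provides memory care' holds; dietary services review 94 days ago vs limit 90 → not met
9. disaster preparedness plan absent → not met
10. fire-alarm system test 34 days ago vs limit 30 → not met
11. elopement drill 34 days ago vs limit 30 → not met
12. resident trust fund surety bond $65,000 ≥ $50,000 → met
Not met: 1, 2, 3, 4, 5, 6, 7, 8, 9, 10, 11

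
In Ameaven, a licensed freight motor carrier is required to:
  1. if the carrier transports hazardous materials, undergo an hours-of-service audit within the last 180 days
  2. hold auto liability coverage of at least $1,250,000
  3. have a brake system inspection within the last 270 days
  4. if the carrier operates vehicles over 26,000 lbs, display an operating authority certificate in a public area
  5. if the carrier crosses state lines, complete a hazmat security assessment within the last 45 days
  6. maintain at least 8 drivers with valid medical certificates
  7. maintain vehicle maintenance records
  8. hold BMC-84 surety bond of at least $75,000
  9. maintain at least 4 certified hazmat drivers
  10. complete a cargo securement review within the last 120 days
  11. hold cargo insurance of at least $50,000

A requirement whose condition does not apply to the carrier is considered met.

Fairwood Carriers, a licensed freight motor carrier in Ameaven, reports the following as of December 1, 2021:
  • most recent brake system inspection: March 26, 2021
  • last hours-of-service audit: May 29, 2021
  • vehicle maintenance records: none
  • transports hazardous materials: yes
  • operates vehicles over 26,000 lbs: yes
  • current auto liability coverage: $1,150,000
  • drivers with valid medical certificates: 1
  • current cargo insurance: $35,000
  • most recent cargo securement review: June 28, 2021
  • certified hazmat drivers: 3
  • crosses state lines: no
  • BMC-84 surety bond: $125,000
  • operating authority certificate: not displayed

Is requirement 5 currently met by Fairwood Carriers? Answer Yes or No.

5. condition 'crosses state lines' does not hold → requirement n/a → met

Yes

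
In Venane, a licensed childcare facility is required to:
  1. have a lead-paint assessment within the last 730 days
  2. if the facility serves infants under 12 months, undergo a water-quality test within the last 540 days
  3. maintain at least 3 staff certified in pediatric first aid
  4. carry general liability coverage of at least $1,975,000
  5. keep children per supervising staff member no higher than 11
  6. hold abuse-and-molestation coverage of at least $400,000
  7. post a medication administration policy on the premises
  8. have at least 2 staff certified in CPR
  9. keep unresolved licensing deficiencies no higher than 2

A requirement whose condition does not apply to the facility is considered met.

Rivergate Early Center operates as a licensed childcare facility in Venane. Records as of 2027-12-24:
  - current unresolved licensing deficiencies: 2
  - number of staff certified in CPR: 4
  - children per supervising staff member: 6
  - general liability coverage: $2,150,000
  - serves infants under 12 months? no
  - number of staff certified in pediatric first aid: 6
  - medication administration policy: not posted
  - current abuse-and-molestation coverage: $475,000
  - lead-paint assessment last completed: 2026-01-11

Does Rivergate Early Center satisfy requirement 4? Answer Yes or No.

4. general liability coverage $2,150,000 ≥ $1,975,000 → met

Yes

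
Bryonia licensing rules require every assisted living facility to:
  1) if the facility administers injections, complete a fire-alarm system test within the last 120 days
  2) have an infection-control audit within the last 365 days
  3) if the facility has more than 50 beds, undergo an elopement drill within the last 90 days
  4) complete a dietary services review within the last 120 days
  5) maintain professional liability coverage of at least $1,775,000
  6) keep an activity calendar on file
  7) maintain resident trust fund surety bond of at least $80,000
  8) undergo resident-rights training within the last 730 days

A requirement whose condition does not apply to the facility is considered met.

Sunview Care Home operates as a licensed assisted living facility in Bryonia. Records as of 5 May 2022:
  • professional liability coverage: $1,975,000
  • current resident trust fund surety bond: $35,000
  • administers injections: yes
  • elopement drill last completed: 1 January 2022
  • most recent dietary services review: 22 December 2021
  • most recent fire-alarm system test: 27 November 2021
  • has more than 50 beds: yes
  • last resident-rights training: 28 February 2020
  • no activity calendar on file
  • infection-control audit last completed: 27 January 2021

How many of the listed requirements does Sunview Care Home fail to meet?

7

1. condition 'administers injections' holds; fire-alarm system test 159 days ago vs limit 120 → not met
2. infection-control audit 463 days ago vs limit 365 → not met
3. condition 'has more than 50 beds' holds; elopement drill 124 days ago vs limit 90 → not met
4. dietary services review 134 days ago vs limit 120 → not met
5. professional liability coverage $1,975,000 ≥ $1,775,000 → met
6. activity calendar absent → not met
7. resident trust fund surety bond $35,000 < $80,000 → not met
8. resident-rights training 797 days ago vs limit 730 → not met
Not met: 7 of 8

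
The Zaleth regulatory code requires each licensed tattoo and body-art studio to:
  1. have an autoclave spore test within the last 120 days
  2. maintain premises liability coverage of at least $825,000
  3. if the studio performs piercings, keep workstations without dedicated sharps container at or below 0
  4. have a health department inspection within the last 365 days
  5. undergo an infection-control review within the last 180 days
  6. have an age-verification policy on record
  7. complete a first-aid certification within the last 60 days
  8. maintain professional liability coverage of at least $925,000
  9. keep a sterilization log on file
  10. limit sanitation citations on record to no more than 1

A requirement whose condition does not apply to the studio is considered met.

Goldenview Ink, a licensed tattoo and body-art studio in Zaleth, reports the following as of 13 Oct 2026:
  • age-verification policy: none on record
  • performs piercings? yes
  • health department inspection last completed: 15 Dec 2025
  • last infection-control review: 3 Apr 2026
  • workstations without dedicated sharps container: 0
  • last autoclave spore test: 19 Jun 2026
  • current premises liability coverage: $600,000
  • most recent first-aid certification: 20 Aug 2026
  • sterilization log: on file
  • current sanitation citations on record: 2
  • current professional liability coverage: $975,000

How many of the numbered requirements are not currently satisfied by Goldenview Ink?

1. autoclave spore test 116 days ago vs limit 120 → met
2. premises liability coverage $600,000 < $825,000 → not met
3. condition 'performs piercings' holds; workstations without dedicated sharps container 0 ≤ 0 → met
4. health department inspection 302 days ago vs limit 365 → met
5. infection-control review 193 days ago vs limit 180 → not met
6. age-verification policy absent → not met
7. first-aid certification 54 days ago vs limit 60 → met
8. professional liability coverage $975,000 ≥ $925,000 → met
9. sterilization log present → met
10. sanitation citations on record 2 > 1 → not met
Not met: 4 of 10

4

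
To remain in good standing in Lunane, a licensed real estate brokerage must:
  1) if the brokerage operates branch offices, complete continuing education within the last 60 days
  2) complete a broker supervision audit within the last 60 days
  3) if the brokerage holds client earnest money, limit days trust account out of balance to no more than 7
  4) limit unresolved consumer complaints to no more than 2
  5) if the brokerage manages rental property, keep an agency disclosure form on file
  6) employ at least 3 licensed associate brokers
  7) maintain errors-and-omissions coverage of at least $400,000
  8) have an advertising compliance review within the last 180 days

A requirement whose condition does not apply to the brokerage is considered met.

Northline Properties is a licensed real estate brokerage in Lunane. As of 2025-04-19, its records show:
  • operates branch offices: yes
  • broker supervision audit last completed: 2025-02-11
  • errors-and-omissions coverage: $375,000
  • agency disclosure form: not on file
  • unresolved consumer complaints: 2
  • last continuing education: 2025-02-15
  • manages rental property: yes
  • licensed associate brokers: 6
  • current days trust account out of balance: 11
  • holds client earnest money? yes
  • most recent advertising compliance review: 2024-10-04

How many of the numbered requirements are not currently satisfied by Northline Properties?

1. condition 'operates branch offices' holds; continuing education 63 days ago vs limit 60 → not met
2. broker supervision audit 67 days ago vs limit 60 → not met
3. condition 'holds client earnest money' holds; days trust account out of balance 11 > 7 → not met
4. unresolved consumer complaints 2 ≤ 2 → met
5. condition 'manages rental property' holds; agency disclosure form absent → not met
6. licensed associate brokers 6 ≥ 3 → met
7. errors-and-omissions coverage $375,000 < $400,000 → not met
8. advertising compliance review 197 days ago vs limit 180 → not met
Not met: 6 of 8

6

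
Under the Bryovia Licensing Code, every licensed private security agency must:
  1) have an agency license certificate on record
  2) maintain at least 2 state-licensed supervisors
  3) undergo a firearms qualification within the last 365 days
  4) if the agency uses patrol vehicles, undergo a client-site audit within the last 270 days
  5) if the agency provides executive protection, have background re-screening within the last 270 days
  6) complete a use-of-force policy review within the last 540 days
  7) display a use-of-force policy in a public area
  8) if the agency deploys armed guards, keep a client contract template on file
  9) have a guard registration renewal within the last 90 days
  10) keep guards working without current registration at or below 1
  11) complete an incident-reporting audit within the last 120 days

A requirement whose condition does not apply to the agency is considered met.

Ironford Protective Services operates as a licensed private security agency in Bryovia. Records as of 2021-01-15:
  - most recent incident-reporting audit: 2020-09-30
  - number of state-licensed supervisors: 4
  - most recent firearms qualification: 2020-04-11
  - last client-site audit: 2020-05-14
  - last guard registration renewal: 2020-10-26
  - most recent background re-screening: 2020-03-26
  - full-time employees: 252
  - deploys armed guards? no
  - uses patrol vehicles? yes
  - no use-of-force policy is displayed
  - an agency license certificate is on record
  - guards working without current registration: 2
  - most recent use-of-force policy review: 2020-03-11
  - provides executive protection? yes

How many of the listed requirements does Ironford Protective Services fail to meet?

3

1. agency license certificate present → met
2. state-licensed supervisors 4 ≥ 2 → met
3. firearms qualification 279 days ago vs limit 365 → met
4. condition 'uses patrol vehicles' holds; client-site audit 246 days ago vs limit 270 → met
5. condition 'provides executive protection' holds; background re-screening 295 days ago vs limit 270 → not met
6. use-of-force policy review 310 days ago vs limit 540 → met
7. use-of-force policy absent → not met
8. condition 'deploys armed guards' does not hold → requirement n/a → met
9. guard registration renewal 81 days ago vs limit 90 → met
10. guards working without current registration 2 > 1 → not met
11. incident-reporting audit 107 days ago vs limit 120 → met
Not met: 3 of 11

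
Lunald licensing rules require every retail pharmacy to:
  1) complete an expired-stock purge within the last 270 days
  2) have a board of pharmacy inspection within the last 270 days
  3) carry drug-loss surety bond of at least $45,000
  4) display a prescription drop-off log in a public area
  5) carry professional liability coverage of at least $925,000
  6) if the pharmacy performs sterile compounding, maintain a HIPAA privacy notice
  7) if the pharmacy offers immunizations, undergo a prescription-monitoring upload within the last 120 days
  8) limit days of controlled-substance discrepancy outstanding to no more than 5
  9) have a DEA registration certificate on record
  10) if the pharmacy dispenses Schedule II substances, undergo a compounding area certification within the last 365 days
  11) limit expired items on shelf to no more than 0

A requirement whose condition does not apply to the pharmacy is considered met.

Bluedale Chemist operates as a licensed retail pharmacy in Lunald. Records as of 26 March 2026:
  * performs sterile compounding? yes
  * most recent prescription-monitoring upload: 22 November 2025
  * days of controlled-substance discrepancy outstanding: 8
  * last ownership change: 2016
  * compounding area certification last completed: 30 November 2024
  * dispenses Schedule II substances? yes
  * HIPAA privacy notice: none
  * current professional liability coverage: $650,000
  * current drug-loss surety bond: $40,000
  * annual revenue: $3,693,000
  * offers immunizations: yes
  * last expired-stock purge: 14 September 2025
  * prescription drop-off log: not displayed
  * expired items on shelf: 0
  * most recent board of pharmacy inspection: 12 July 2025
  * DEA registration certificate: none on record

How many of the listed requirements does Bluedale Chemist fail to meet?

1. expired-stock purge 193 days ago vs limit 270 → met
2. board of pharmacy inspection 257 days ago vs limit 270 → met
3. drug-loss surety bond $40,000 < $45,000 → not met
4. prescription drop-off log absent → not met
5. professional liability coverage $650,000 < $925,000 → not met
6. condition 'performs sterile compounding' holds; HIPAA privacy notice absent → not met
7. condition 'offers immunizations' holds; prescription-monitoring upload 124 days ago vs limit 120 → not met
8. days of controlled-substance discrepancy outstanding 8 > 5 → not met
9. DEA registration certificate absent → not met
10. condition 'dispenses Schedule II substances' holds; compounding area certification 481 days ago vs limit 365 → not met
11. expired items on shelf 0 ≤ 0 → met
Not met: 8 of 11

8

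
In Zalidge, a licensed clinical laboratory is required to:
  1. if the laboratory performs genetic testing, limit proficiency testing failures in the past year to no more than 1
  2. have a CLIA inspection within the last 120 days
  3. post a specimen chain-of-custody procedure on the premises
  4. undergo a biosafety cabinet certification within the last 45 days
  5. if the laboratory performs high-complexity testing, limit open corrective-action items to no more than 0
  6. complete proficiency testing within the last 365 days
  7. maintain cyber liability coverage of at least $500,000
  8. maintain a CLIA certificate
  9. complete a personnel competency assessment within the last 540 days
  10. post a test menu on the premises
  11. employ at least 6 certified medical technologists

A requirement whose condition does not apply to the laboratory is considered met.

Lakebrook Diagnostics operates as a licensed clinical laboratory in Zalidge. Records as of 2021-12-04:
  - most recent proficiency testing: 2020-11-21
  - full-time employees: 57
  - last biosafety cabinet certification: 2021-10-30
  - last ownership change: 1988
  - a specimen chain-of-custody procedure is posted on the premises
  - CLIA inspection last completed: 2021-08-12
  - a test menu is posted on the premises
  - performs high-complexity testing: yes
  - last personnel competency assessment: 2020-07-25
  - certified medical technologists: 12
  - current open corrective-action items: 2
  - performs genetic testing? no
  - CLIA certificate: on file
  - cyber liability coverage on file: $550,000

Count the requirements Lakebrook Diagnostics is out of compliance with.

2

1. condition 'performs genetic testing' does not hold → requirement n/a → met
2. CLIA inspection 114 days ago vs limit 120 → met
3. specimen chain-of-custody procedure present → met
4. biosafety cabinet certification 35 days ago vs limit 45 → met
5. condition 'performs high-complexity testing' holds; open corrective-action items 2 > 0 → not met
6. proficiency testing 378 days ago vs limit 365 → not met
7. cyber liability coverage $550,000 ≥ $500,000 → met
8. CLIA certificate present → met
9. personnel competency assessment 497 days ago vs limit 540 → met
10. test menu present → met
11. certified medical technologists 12 ≥ 6 → met
Not met: 2 of 11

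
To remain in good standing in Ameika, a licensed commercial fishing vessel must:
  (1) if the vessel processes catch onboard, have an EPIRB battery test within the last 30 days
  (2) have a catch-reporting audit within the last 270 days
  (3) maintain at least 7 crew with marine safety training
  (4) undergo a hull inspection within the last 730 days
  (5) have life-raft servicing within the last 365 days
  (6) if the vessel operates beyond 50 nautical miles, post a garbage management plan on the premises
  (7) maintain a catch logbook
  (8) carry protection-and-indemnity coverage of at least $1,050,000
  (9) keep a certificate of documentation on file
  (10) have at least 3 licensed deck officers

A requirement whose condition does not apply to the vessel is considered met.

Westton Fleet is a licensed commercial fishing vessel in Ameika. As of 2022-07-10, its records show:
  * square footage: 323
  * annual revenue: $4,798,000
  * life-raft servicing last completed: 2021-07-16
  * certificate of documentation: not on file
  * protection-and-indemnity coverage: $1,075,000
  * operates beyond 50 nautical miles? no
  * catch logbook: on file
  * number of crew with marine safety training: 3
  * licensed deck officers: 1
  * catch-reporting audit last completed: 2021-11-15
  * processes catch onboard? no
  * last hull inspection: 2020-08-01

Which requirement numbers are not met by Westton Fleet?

3, 9, 10

1. condition 'processes catch onboard' does not hold → requirement n/a → met
2. catch-reporting audit 237 days ago vs limit 270 → met
3. crew with marine safety training 3 < 7 → not met
4. hull inspection 708 days ago vs limit 730 → met
5. life-raft servicing 359 days ago vs limit 365 → met
6. condition 'operates beyond 50 nautical miles' does not hold → requirement n/a → met
7. catch logbook present → met
8. protection-and-indemnity coverage $1,075,000 ≥ $1,050,000 → met
9. certificate of documentation absent → not met
10. licensed deck officers 1 < 3 → not met
Not met: 3, 9, 10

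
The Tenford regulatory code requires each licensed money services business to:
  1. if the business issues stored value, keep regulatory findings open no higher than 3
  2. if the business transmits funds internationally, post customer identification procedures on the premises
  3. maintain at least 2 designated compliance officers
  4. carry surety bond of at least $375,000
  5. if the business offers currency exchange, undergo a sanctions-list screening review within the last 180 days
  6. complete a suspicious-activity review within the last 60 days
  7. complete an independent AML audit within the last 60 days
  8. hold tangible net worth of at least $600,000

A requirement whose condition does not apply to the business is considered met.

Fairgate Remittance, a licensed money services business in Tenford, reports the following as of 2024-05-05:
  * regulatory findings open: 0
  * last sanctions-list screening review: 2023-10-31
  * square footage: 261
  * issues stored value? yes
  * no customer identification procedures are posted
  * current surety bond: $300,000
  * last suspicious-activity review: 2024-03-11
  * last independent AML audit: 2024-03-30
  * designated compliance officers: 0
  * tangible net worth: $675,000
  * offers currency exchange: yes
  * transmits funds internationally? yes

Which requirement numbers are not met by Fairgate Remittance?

2, 3, 4, 5

1. condition 'issues stored value' holds; regulatory findings open 0 ≤ 3 → met
2. condition 'transmits funds internationally' holds; customer identification procedures absent → not met
3. designated compliance officers 0 < 2 → not met
4. surety bond $300,000 < $375,000 → not met
5. condition 'offers currency exchange' holds; sanctions-list screening review 187 days ago vs limit 180 → not met
6. suspicious-activity review 55 days ago vs limit 60 → met
7. independent AML audit 36 days ago vs limit 60 → met
8. tangible net worth $675,000 ≥ $600,000 → met
Not met: 2, 3, 4, 5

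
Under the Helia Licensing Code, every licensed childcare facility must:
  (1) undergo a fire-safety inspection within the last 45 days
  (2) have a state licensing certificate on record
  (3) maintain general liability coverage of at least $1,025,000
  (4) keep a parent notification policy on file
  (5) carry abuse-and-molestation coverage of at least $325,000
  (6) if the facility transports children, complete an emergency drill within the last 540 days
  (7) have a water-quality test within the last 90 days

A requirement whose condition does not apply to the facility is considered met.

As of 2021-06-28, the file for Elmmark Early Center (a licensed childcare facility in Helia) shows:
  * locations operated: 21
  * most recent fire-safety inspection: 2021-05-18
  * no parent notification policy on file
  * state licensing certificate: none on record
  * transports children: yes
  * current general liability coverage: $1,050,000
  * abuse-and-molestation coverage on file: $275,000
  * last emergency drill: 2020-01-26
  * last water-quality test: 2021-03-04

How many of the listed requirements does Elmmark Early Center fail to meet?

4

1. fire-safety inspection 41 days ago vs limit 45 → met
2. state licensing certificate absent → not met
3. general liability coverage $1,050,000 ≥ $1,025,000 → met
4. parent notification policy absent → not met
5. abuse-and-molestation coverage $275,000 < $325,000 → not met
6. condition 'transports children' holds; emergency drill 519 days ago vs limit 540 → met
7. water-quality test 116 days ago vs limit 90 → not met
Not met: 4 of 7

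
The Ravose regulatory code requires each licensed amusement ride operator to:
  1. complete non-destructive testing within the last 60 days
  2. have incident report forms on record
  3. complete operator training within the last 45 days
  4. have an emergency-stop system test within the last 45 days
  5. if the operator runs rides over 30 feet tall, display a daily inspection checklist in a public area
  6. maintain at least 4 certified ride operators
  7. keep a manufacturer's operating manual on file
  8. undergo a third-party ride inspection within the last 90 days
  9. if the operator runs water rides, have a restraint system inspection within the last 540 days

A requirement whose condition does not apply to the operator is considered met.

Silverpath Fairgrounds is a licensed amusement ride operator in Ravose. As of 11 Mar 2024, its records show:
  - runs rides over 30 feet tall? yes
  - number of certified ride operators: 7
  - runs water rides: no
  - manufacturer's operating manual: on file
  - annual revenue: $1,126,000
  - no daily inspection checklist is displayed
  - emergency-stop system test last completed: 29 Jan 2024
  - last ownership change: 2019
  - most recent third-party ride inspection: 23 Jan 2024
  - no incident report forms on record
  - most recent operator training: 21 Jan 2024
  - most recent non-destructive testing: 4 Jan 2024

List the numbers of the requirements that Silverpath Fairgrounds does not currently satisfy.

1, 2, 3, 5

1. non-destructive testing 67 days ago vs limit 60 → not met
2. incident report forms absent → not met
3. operator training 50 days ago vs limit 45 → not met
4. emergency-stop system test 42 days ago vs limit 45 → met
5. condition 'runs rides over 30 feet tall' holds; daily inspection checklist absent → not met
6. certified ride operators 7 ≥ 4 → met
7. manufacturer's operating manual present → met
8. third-party ride inspection 48 days ago vs limit 90 → met
9. condition 'runs water rides' does not hold → requirement n/a → met
Not met: 1, 2, 3, 5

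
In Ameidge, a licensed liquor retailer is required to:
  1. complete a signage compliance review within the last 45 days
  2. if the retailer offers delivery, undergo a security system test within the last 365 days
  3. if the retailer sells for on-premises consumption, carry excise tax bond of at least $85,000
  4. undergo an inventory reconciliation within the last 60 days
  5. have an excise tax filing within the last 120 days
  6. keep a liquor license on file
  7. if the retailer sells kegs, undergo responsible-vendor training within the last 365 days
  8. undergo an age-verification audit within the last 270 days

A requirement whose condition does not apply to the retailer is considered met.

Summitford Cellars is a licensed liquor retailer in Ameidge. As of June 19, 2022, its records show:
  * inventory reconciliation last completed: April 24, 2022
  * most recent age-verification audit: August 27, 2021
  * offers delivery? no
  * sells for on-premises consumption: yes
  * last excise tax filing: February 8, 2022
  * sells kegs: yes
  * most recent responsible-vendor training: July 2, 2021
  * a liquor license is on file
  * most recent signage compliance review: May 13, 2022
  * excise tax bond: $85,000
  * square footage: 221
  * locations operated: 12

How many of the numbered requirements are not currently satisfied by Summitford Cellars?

1. signage compliance review 37 days ago vs limit 45 → met
2. condition 'offers delivery' does not hold → requirement n/a → met
3. condition 'sells for on-premises consumption' holds; excise tax bond $85,000 ≥ $85,000 → met
4. inventory reconciliation 56 days ago vs limit 60 → met
5. excise tax filing 131 days ago vs limit 120 → not met
6. liquor license present → met
7. condition 'sells kegs' holds; responsible-vendor training 352 days ago vs limit 365 → met
8. age-verification audit 296 days ago vs limit 270 → not met
Not met: 2 of 8

2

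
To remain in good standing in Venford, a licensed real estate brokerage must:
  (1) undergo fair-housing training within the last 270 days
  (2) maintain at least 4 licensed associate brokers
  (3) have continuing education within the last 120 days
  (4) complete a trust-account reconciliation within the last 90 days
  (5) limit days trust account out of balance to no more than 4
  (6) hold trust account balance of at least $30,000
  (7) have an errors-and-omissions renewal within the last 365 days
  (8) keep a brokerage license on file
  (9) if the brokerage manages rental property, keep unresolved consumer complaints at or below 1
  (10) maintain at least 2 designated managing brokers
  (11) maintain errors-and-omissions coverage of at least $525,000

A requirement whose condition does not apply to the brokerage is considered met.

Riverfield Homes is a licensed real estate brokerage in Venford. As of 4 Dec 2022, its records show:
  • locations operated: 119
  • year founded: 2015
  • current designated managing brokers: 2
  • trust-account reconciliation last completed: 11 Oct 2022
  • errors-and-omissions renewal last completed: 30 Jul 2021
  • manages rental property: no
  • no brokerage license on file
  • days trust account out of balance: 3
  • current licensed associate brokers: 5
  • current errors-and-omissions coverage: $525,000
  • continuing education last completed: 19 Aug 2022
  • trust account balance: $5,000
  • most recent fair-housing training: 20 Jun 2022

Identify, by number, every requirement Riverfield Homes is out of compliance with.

1. fair-housing training 167 days ago vs limit 270 → met
2. licensed associate brokers 5 ≥ 4 → met
3. continuing education 107 days ago vs limit 120 → met
4. trust-account reconciliation 54 days ago vs limit 90 → met
5. days trust account out of balance 3 ≤ 4 → met
6. trust account balance $5,000 < $30,000 → not met
7. errors-and-omissions renewal 492 days ago vs limit 365 → not met
8. brokerage license absent → not met
9. condition 'manages rental property' does not hold → requirement n/a → met
10. designated managing brokers 2 ≥ 2 → met
11. errors-and-omissions coverage $525,000 ≥ $525,000 → met
Not met: 6, 7, 8

6, 7, 8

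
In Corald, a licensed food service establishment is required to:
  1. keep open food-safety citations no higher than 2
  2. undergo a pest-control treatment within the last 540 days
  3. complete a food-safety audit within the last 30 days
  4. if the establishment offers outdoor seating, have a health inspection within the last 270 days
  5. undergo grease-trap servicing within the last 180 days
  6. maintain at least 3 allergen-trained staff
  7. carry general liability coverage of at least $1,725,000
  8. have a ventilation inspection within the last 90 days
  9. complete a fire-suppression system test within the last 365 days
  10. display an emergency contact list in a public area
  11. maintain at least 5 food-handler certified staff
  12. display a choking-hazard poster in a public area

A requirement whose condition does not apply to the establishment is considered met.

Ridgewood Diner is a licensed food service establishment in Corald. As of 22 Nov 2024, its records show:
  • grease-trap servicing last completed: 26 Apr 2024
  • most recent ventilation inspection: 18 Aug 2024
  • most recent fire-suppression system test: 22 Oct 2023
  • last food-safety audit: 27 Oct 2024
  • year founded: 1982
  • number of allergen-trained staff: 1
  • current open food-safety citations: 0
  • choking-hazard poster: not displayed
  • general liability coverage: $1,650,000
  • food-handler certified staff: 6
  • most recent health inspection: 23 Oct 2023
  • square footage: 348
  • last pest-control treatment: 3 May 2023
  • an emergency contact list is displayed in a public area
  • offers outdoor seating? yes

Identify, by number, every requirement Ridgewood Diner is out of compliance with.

2, 4, 5, 6, 7, 8, 9, 12

1. open food-safety citations 0 ≤ 2 → met
2. pest-control treatment 569 days ago vs limit 540 → not met
3. food-safety audit 26 days ago vs limit 30 → met
4. condition 'offers outdoor seating' holds; health inspection 396 days ago vs limit 270 → not met
5. grease-trap servicing 210 days ago vs limit 180 → not met
6. allergen-trained staff 1 < 3 → not met
7. general liability coverage $1,650,000 < $1,725,000 → not met
8. ventilation inspection 96 days ago vs limit 90 → not met
9. fire-suppression system test 397 days ago vs limit 365 → not met
10. emergency contact list present → met
11. food-handler certified staff 6 ≥ 5 → met
12. choking-hazard poster absent → not met
Not met: 2, 4, 5, 6, 7, 8, 9, 12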